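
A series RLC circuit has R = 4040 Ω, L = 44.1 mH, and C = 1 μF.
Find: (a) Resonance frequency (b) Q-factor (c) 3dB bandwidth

Step 1 — Resonance: ω₀ = 1/√(LC) = 1/√(0.0441·1e-06) = 4762 rad/s.
Step 2 — f₀ = ω₀/(2π) = 757.9 Hz.
Step 3 — Series Q: Q = ω₀L/R = 4762·0.0441/4040 = 0.05198.
Step 4 — Bandwidth: Δω = ω₀/Q = 9.161e+04 rad/s; BW = Δω/(2π) = 1.458e+04 Hz.

(a) f₀ = 757.9 Hz  (b) Q = 0.05198  (c) BW = 1.458e+04 Hz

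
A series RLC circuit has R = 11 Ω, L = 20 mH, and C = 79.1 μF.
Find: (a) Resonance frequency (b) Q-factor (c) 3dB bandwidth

Step 1 — Resonance: ω₀ = 1/√(LC) = 1/√(0.02·7.91e-05) = 795.1 rad/s.
Step 2 — f₀ = ω₀/(2π) = 126.5 Hz.
Step 3 — Series Q: Q = ω₀L/R = 795.1·0.02/11 = 1.446.
Step 4 — Bandwidth: Δω = ω₀/Q = 550 rad/s; BW = Δω/(2π) = 87.54 Hz.

(a) f₀ = 126.5 Hz  (b) Q = 1.446  (c) BW = 87.54 Hz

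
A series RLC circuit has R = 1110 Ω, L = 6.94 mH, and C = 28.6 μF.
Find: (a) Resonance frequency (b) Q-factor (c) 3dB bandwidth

Step 1 — Resonance condition Im(Z)=0 gives ω₀ = 1/√(LC).
Step 2 — ω₀ = 1/√(0.00694·2.86e-05) = 2245 rad/s.
Step 3 — f₀ = ω₀/(2π) = 357.2 Hz.
Step 4 — Series Q: Q = ω₀L/R = 2245·0.00694/1110 = 0.01403.
Step 5 — 3dB bandwidth: Δω = ω₀/Q = 1.599e+05 rad/s; BW = Δω/(2π) = 2.546e+04 Hz.

(a) f₀ = 357.2 Hz  (b) Q = 0.01403  (c) BW = 2.546e+04 Hz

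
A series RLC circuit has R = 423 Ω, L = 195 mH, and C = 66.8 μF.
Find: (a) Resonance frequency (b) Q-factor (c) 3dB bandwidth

Step 1 — Resonance: ω₀ = 1/√(LC) = 1/√(0.195·6.68e-05) = 277.1 rad/s.
Step 2 — f₀ = ω₀/(2π) = 44.1 Hz.
Step 3 — Series Q: Q = ω₀L/R = 277.1·0.195/423 = 0.1277.
Step 4 — Bandwidth: Δω = ω₀/Q = 2169 rad/s; BW = Δω/(2π) = 345.2 Hz.

(a) f₀ = 44.1 Hz  (b) Q = 0.1277  (c) BW = 345.2 Hz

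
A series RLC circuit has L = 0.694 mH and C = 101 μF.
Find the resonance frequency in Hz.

Step 1 — Resonance condition Im(Z)=0 gives ω₀ = 1/√(LC).
Step 2 — ω₀ = 1/√(0.000694·0.000101) = 3777 rad/s.
Step 3 — f₀ = ω₀/(2π) = 601.1 Hz.

f₀ = 601.1 Hz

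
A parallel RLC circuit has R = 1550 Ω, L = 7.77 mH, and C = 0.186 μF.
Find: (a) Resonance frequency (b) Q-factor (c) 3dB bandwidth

Step 1 — Resonance: ω₀ = 1/√(LC) = 1/√(0.00777·1.86e-07) = 2.63e+04 rad/s.
Step 2 — f₀ = ω₀/(2π) = 4187 Hz.
Step 3 — Parallel Q: Q = R/(ω₀L) = 1550/(2.63e+04·0.00777) = 7.584.
Step 4 — Bandwidth: Δω = ω₀/Q = 3469 rad/s; BW = Δω/(2π) = 552 Hz.

(a) f₀ = 4187 Hz  (b) Q = 7.584  (c) BW = 552 Hz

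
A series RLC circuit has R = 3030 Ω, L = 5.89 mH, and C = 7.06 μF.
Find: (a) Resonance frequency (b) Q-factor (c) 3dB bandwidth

Step 1 — Resonance: ω₀ = 1/√(LC) = 1/√(0.00589·7.06e-06) = 4904 rad/s.
Step 2 — f₀ = ω₀/(2π) = 780.5 Hz.
Step 3 — Series Q: Q = ω₀L/R = 4904·0.00589/3030 = 0.009533.
Step 4 — Bandwidth: Δω = ω₀/Q = 5.144e+05 rad/s; BW = Δω/(2π) = 8.187e+04 Hz.

(a) f₀ = 780.5 Hz  (b) Q = 0.009533  (c) BW = 8.187e+04 Hz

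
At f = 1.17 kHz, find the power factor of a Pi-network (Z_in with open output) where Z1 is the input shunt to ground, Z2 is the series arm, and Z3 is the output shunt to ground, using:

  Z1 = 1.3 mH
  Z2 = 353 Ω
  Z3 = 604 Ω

Step 1 — Angular frequency: ω = 2π·f = 2π·1170 = 7351 rad/s.
Step 2 — Component impedances:
  Z1: Z = jωL = j·7351·0.0013 = 0 + j9.557 Ω
  Z2: Z = R = 353 Ω
  Z3: Z = R = 604 Ω
Step 3 — With open output, the series arm Z2 and the output shunt Z3 appear in series to ground: Z2 + Z3 = 957 Ω.
Step 4 — Parallel with input shunt Z1: Z_in = Z1 || (Z2 + Z3) = 0.09543 + j9.556 Ω = 9.556∠89.4° Ω.
Step 5 — Power factor: PF = cos(φ) = Re(Z)/|Z| = 0.09543/9.556 = 0.009986.
Step 6 — Type: Im(Z) = 9.556 ⇒ lagging (phase φ = 89.4°).

PF = 0.009986 (lagging, φ = 89.4°)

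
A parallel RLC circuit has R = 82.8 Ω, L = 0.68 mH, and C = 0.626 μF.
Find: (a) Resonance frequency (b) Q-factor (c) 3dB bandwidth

Step 1 — Resonance: ω₀ = 1/√(LC) = 1/√(0.00068·6.26e-07) = 4.847e+04 rad/s.
Step 2 — f₀ = ω₀/(2π) = 7714 Hz.
Step 3 — Parallel Q: Q = R/(ω₀L) = 82.8/(4.847e+04·0.00068) = 2.512.
Step 4 — Bandwidth: Δω = ω₀/Q = 1.929e+04 rad/s; BW = Δω/(2π) = 3071 Hz.

(a) f₀ = 7714 Hz  (b) Q = 2.512  (c) BW = 3071 Hz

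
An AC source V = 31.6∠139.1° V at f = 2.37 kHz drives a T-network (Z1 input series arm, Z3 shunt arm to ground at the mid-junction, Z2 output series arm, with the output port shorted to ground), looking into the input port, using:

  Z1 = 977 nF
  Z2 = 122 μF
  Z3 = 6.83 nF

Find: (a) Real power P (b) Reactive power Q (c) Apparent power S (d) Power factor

Step 1 — Angular frequency: ω = 2π·f = 2π·2370 = 1.489e+04 rad/s.
Step 2 — Component impedances:
  Z1: Z = 1/(jωC) = -j/(ω·C) = 0 - j68.73 Ω
  Z2: Z = 1/(jωC) = -j/(ω·C) = 0 - j0.5504 Ω
  Z3: Z = 1/(jωC) = -j/(ω·C) = 0 - j9832 Ω
Step 3 — With the output port shorted to ground, the output series arm Z2 runs from the junction to ground; the shunt arm Z3 also runs from the junction to ground. They appear in parallel: Z3 || Z2 = 0 - j0.5504 Ω.
Step 4 — Series with input arm Z1: Z_in = Z1 + (Z3 || Z2) = 0 - j69.29 Ω = 69.29∠-90.0° Ω.
Step 5 — Source phasor: V = 31.6∠139.1° V = -23.88 + j20.69 V.
Step 6 — Current: I = V / Z = -0.2986 - j0.3447 A = 0.4561∠-130.9° A.
Step 7 — Complex power: S = V·I* = 0 - j14.41 VA.
Step 8 — Real power: P = Re(S) = 0 W.
Step 9 — Reactive power: Q = Im(S) = -14.41 VAR.
Step 10 — Apparent power: |S| = 14.41 VA.
Step 11 — Power factor: PF = P/|S| = 0 (leading).

(a) P = 0 W  (b) Q = -14.41 VAR  (c) S = 14.41 VA  (d) PF = 0 (leading)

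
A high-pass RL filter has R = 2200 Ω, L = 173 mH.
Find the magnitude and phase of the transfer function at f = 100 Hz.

Step 1 — Angular frequency: ω = 2π·100 = 628.3 rad/s.
Step 2 — Transfer function: H(jω) = jωL/(R + jωL).
Step 3 — Numerator jωL = j·108.7; denominator R + jωL = 2200 + j108.7.
Step 4 — H = 0.002435 + j0.04929.
Step 5 — Magnitude: |H| = 0.04935 (-26.1 dB); phase: φ = 87.2°.

|H| = 0.04935 (-26.1 dB), φ = 87.2°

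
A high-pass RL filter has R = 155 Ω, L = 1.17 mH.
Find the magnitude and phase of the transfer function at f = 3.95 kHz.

Step 1 — Angular frequency: ω = 2π·3950 = 2.482e+04 rad/s.
Step 2 — Transfer function: H(jω) = jωL/(R + jωL).
Step 3 — Numerator jωL = j·29.04; denominator R + jωL = 155 + j29.04.
Step 4 — H = 0.03391 + j0.181.
Step 5 — Magnitude: |H| = 0.1841 (-14.7 dB); phase: φ = 79.4°.

|H| = 0.1841 (-14.7 dB), φ = 79.4°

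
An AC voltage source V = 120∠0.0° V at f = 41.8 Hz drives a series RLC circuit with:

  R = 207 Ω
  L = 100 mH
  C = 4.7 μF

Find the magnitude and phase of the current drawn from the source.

Step 1 — Angular frequency: ω = 2π·f = 2π·41.8 = 262.6 rad/s.
Step 2 — Component impedances:
  R: Z = R = 207 Ω
  L: Z = jωL = j·262.6·0.1 = 0 + j26.26 Ω
  C: Z = 1/(jωC) = -j/(ω·C) = 0 - j810.1 Ω
Step 3 — Series combination: Z_total = R + L + C = 207 - j783.9 Ω = 810.7∠-75.2° Ω.
Step 4 — Source phasor: V = 120∠0.0° V = 120 V.
Step 5 — Ohm's law: I = V / Z_total = (120) / (207 - j783.9) = 0.03779 + j0.1431 A.
Step 6 — Convert to polar: |I| = 0.148 A, ∠I = 75.2°.

I = 0.148∠75.2° A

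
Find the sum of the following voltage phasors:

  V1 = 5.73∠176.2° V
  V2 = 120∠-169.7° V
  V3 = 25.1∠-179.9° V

Step 1 — Convert each phasor to rectangular form:
  V1 = 5.73·(cos(176.2°) + j·sin(176.2°)) = -5.717 + j0.3797 V
  V2 = 120·(cos(-169.7°) + j·sin(-169.7°)) = -118.1 - j21.46 V
  V3 = 25.1·(cos(-179.9°) + j·sin(-179.9°)) = -25.1 - j0.04381 V
Step 2 — Sum components: V_total = -148.9 - j21.12 V.
Step 3 — Convert to polar: |V_total| = 150.4 V, ∠V_total = -171.9°.

V_total = 150.4∠-171.9° V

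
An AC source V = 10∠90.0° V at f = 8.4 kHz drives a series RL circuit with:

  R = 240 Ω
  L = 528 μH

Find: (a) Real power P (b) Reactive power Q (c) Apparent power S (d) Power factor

Step 1 — Angular frequency: ω = 2π·f = 2π·8400 = 5.278e+04 rad/s.
Step 2 — Component impedances:
  R: Z = R = 240 Ω
  L: Z = jωL = j·5.278e+04·0.000528 = 0 + j27.87 Ω
Step 3 — Series combination: Z_total = R + L = 240 + j27.87 Ω = 241.6∠6.6° Ω.
Step 4 — Source phasor: V = 10∠90.0° V = 0 + j10 V.
Step 5 — Current: I = V / Z = 0.004774 + j0.04111 A = 0.04139∠83.4° A.
Step 6 — Complex power: S = V·I* = 0.4111 + j0.04774 VA.
Step 7 — Real power: P = Re(S) = 0.4111 W.
Step 8 — Reactive power: Q = Im(S) = 0.04774 VAR.
Step 9 — Apparent power: |S| = 0.4139 VA.
Step 10 — Power factor: PF = P/|S| = 0.9933 (lagging).

(a) P = 0.4111 W  (b) Q = 0.04774 VAR  (c) S = 0.4139 VA  (d) PF = 0.9933 (lagging)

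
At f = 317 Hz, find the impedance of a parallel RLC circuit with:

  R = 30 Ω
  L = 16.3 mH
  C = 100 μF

Step 1 — Angular frequency: ω = 2π·f = 2π·317 = 1992 rad/s.
Step 2 — Component impedances:
  R: Z = R = 30 Ω
  L: Z = jωL = j·1992·0.0163 = 0 + j32.47 Ω
  C: Z = 1/(jωC) = -j/(ω·C) = 0 - j5.021 Ω
Step 3 — Parallel combination: 1/Z_total = 1/R + 1/L + 1/C; Z_total = 1.131 - j5.715 Ω = 5.826∠-78.8° Ω.

Z = 1.131 - j5.715 Ω = 5.826∠-78.8° Ω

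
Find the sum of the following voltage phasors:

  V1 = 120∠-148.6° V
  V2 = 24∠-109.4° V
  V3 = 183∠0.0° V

Step 1 — Convert each phasor to rectangular form:
  V1 = 120·(cos(-148.6°) + j·sin(-148.6°)) = -102.4 - j62.52 V
  V2 = 24·(cos(-109.4°) + j·sin(-109.4°)) = -7.972 - j22.64 V
  V3 = 183·(cos(0.0°) + j·sin(0.0°)) = 183 V
Step 2 — Sum components: V_total = 72.6 - j85.16 V.
Step 3 — Convert to polar: |V_total| = 111.9 V, ∠V_total = -49.6°.

V_total = 111.9∠-49.6° V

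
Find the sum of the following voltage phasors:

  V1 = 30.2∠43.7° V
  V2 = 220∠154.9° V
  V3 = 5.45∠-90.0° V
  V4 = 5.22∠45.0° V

Step 1 — Convert each phasor to rectangular form:
  V1 = 30.2·(cos(43.7°) + j·sin(43.7°)) = 21.83 + j20.86 V
  V2 = 220·(cos(154.9°) + j·sin(154.9°)) = -199.2 + j93.32 V
  V3 = 5.45·(cos(-90.0°) + j·sin(-90.0°)) = 0 - j5.45 V
  V4 = 5.22·(cos(45.0°) + j·sin(45.0°)) = 3.691 + j3.691 V
Step 2 — Sum components: V_total = -173.7 + j112.4 V.
Step 3 — Convert to polar: |V_total| = 206.9 V, ∠V_total = 147.1°.

V_total = 206.9∠147.1° V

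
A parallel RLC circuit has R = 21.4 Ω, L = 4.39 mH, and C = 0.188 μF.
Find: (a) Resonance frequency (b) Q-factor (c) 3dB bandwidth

Step 1 — Resonance: ω₀ = 1/√(LC) = 1/√(0.00439·1.88e-07) = 3.481e+04 rad/s.
Step 2 — f₀ = ω₀/(2π) = 5540 Hz.
Step 3 — Parallel Q: Q = R/(ω₀L) = 21.4/(3.481e+04·0.00439) = 0.14.
Step 4 — Bandwidth: Δω = ω₀/Q = 2.486e+05 rad/s; BW = Δω/(2π) = 3.956e+04 Hz.

(a) f₀ = 5540 Hz  (b) Q = 0.14  (c) BW = 3.956e+04 Hz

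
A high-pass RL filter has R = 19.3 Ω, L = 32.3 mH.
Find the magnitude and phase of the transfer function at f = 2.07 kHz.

Step 1 — Angular frequency: ω = 2π·2070 = 1.301e+04 rad/s.
Step 2 — Transfer function: H(jω) = jωL/(R + jωL).
Step 3 — Numerator jωL = j·420.1; denominator R + jωL = 19.3 + j420.1.
Step 4 — H = 0.9979 + j0.04584.
Step 5 — Magnitude: |H| = 0.9989 (-0.0 dB); phase: φ = 2.6°.

|H| = 0.9989 (-0.0 dB), φ = 2.6°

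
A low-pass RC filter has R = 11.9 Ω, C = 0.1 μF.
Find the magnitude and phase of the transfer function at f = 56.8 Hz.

Step 1 — Angular frequency: ω = 2π·56.8 = 356.9 rad/s.
Step 2 — Transfer function: H(jω) = 1/(1 + jωRC).
Step 3 — Denominator: 1 + jωRC = 1 + j·356.9·11.9·1e-07 = 1 + j0.0004247.
Step 4 — H = 1 - j0.0004247.
Step 5 — Magnitude: |H| = 1 (-0.0 dB); phase: φ = -0.0°.

|H| = 1 (-0.0 dB), φ = -0.0°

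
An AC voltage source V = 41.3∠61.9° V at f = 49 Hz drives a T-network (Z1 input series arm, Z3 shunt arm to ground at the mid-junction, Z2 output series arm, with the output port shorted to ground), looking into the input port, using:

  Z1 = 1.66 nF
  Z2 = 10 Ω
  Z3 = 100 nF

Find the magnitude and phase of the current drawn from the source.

Step 1 — Angular frequency: ω = 2π·f = 2π·49 = 307.9 rad/s.
Step 2 — Component impedances:
  Z1: Z = 1/(jωC) = -j/(ω·C) = 0 - j1.957e+06 Ω
  Z2: Z = R = 10 Ω
  Z3: Z = 1/(jωC) = -j/(ω·C) = 0 - j3.248e+04 Ω
Step 3 — With the output port shorted to ground, the output series arm Z2 runs from the junction to ground; the shunt arm Z3 also runs from the junction to ground. They appear in parallel: Z3 || Z2 = 10 - j0.003079 Ω.
Step 4 — Series with input arm Z1: Z_in = Z1 + (Z3 || Z2) = 10 - j1.957e+06 Ω = 1.957e+06∠-90.0° Ω.
Step 5 — Source phasor: V = 41.3∠61.9° V = 19.45 + j36.43 V.
Step 6 — Ohm's law: I = V / Z_total = (19.45 + j36.43) / (10 - j1.957e+06) = -1.862e-05 + j9.942e-06 A.
Step 7 — Convert to polar: |I| = 2.111e-05 A, ∠I = 151.9°.

I = 2.111e-05∠151.9° A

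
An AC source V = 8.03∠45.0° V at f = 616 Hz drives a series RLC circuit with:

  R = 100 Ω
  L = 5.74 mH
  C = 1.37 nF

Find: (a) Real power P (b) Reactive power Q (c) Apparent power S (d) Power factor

Step 1 — Angular frequency: ω = 2π·f = 2π·616 = 3870 rad/s.
Step 2 — Component impedances:
  R: Z = R = 100 Ω
  L: Z = jωL = j·3870·0.00574 = 0 + j22.22 Ω
  C: Z = 1/(jωC) = -j/(ω·C) = 0 - j1.886e+05 Ω
Step 3 — Series combination: Z_total = R + L + C = 100 - j1.886e+05 Ω = 1.886e+05∠-90.0° Ω.
Step 4 — Source phasor: V = 8.03∠45.0° V = 5.678 + j5.678 V.
Step 5 — Current: I = V / Z = -3.01e-05 + j3.013e-05 A = 4.258e-05∠135.0° A.
Step 6 — Complex power: S = V·I* = 1.813e-07 - j0.000342 VA.
Step 7 — Real power: P = Re(S) = 1.813e-07 W.
Step 8 — Reactive power: Q = Im(S) = -0.000342 VAR.
Step 9 — Apparent power: |S| = 0.000342 VA.
Step 10 — Power factor: PF = P/|S| = 0.0005303 (leading).

(a) P = 1.813e-07 W  (b) Q = -0.000342 VAR  (c) S = 0.000342 VA  (d) PF = 0.0005303 (leading)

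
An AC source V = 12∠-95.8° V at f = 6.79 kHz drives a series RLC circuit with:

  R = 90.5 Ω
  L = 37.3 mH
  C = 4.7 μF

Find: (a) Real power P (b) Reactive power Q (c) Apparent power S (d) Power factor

Step 1 — Angular frequency: ω = 2π·f = 2π·6790 = 4.266e+04 rad/s.
Step 2 — Component impedances:
  R: Z = R = 90.5 Ω
  L: Z = jωL = j·4.266e+04·0.0373 = 0 + j1591 Ω
  C: Z = 1/(jωC) = -j/(ω·C) = 0 - j4.987 Ω
Step 3 — Series combination: Z_total = R + L + C = 90.5 + j1586 Ω = 1589∠86.7° Ω.
Step 4 — Source phasor: V = 12∠-95.8° V = -1.213 - j11.94 V.
Step 5 — Current: I = V / Z = -0.007545 + j0.000334 A = 0.007552∠177.5° A.
Step 6 — Complex power: S = V·I* = 0.005162 + j0.09048 VA.
Step 7 — Real power: P = Re(S) = 0.005162 W.
Step 8 — Reactive power: Q = Im(S) = 0.09048 VAR.
Step 9 — Apparent power: |S| = 0.09063 VA.
Step 10 — Power factor: PF = P/|S| = 0.05696 (lagging).

(a) P = 0.005162 W  (b) Q = 0.09048 VAR  (c) S = 0.09063 VA  (d) PF = 0.05696 (lagging)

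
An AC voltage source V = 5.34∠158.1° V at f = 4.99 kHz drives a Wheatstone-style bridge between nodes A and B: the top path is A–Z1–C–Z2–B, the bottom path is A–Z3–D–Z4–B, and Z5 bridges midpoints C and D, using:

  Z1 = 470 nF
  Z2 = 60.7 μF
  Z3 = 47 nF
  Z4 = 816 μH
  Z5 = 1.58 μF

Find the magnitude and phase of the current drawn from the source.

Step 1 — Angular frequency: ω = 2π·f = 2π·4990 = 3.135e+04 rad/s.
Step 2 — Component impedances:
  Z1: Z = 1/(jωC) = -j/(ω·C) = 0 - j67.86 Ω
  Z2: Z = 1/(jωC) = -j/(ω·C) = 0 - j0.5254 Ω
  Z3: Z = 1/(jωC) = -j/(ω·C) = 0 - j678.6 Ω
  Z4: Z = jωL = j·3.135e+04·0.000816 = 0 + j25.58 Ω
  Z5: Z = 1/(jωC) = -j/(ω·C) = 0 - j20.19 Ω
Step 3 — Bridge requires nodal analysis (the Z5 bridge couples midpoints C and D, so the two paths cannot be reduced to a simple series/parallel combination). Setting node B to ground and injecting 1 A at node A, the 3-node admittance system at A, C, D solves to V_A = Z_AB = 0 - j63.37 Ω = 63.37∠-90.0° Ω.
Step 4 — Source phasor: V = 5.34∠158.1° V = -4.955 + j1.992 V.
Step 5 — Ohm's law: I = V / Z_total = (-4.955 + j1.992) / (0 - j63.37) = -0.03143 - j0.07819 A.
Step 6 — Convert to polar: |I| = 0.08427 A, ∠I = -111.9°.

I = 0.08427∠-111.9° A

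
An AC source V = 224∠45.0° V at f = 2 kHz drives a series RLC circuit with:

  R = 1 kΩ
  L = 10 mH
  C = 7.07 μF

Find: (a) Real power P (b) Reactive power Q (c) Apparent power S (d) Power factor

Step 1 — Angular frequency: ω = 2π·f = 2π·2000 = 1.257e+04 rad/s.
Step 2 — Component impedances:
  R: Z = R = 1000 Ω
  L: Z = jωL = j·1.257e+04·0.01 = 0 + j125.7 Ω
  C: Z = 1/(jωC) = -j/(ω·C) = 0 - j11.26 Ω
Step 3 — Series combination: Z_total = R + L + C = 1000 + j114.4 Ω = 1007∠6.5° Ω.
Step 4 — Source phasor: V = 224∠45.0° V = 158.4 + j158.4 V.
Step 5 — Current: I = V / Z = 0.1742 + j0.1385 A = 0.2225∠38.5° A.
Step 6 — Complex power: S = V·I* = 49.53 + j5.666 VA.
Step 7 — Real power: P = Re(S) = 49.53 W.
Step 8 — Reactive power: Q = Im(S) = 5.666 VAR.
Step 9 — Apparent power: |S| = 49.85 VA.
Step 10 — Power factor: PF = P/|S| = 0.9935 (lagging).

(a) P = 49.53 W  (b) Q = 5.666 VAR  (c) S = 49.85 VA  (d) PF = 0.9935 (lagging)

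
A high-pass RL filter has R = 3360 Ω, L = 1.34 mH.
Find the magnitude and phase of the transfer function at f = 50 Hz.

Step 1 — Angular frequency: ω = 2π·50 = 314.2 rad/s.
Step 2 — Transfer function: H(jω) = jωL/(R + jωL).
Step 3 — Numerator jωL = j·0.421; denominator R + jωL = 3360 + j0.421.
Step 4 — H = 1.57e-08 + j0.0001253.
Step 5 — Magnitude: |H| = 0.0001253 (-78.0 dB); phase: φ = 90.0°.

|H| = 0.0001253 (-78.0 dB), φ = 90.0°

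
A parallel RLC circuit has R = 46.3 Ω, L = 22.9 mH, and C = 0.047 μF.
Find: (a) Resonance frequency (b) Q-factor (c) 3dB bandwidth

Step 1 — Resonance: ω₀ = 1/√(LC) = 1/√(0.0229·4.7e-08) = 3.048e+04 rad/s.
Step 2 — f₀ = ω₀/(2π) = 4851 Hz.
Step 3 — Parallel Q: Q = R/(ω₀L) = 46.3/(3.048e+04·0.0229) = 0.06633.
Step 4 — Bandwidth: Δω = ω₀/Q = 4.595e+05 rad/s; BW = Δω/(2π) = 7.314e+04 Hz.

(a) f₀ = 4851 Hz  (b) Q = 0.06633  (c) BW = 7.314e+04 Hz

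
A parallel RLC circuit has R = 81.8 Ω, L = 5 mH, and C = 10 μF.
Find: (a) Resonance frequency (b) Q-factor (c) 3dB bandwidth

Step 1 — Resonance: ω₀ = 1/√(LC) = 1/√(0.005·1e-05) = 4472 rad/s.
Step 2 — f₀ = ω₀/(2π) = 711.8 Hz.
Step 3 — Parallel Q: Q = R/(ω₀L) = 81.8/(4472·0.005) = 3.658.
Step 4 — Bandwidth: Δω = ω₀/Q = 1222 rad/s; BW = Δω/(2π) = 194.6 Hz.

(a) f₀ = 711.8 Hz  (b) Q = 3.658  (c) BW = 194.6 Hz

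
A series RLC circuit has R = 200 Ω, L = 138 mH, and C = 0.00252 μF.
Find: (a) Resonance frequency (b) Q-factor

Step 1 — Resonance condition Im(Z)=0 gives ω₀ = 1/√(LC).
Step 2 — ω₀ = 1/√(0.138·2.52e-09) = 5.362e+04 rad/s.
Step 3 — f₀ = ω₀/(2π) = 8535 Hz.
Step 4 — Series Q: Q = ω₀L/R = 5.362e+04·0.138/200 = 37.

(a) f₀ = 8535 Hz  (b) Q = 37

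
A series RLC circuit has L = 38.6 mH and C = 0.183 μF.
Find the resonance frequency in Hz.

Step 1 — Resonance condition Im(Z)=0 gives ω₀ = 1/√(LC).
Step 2 — ω₀ = 1/√(0.0386·1.83e-07) = 1.19e+04 rad/s.
Step 3 — f₀ = ω₀/(2π) = 1894 Hz.

f₀ = 1894 Hz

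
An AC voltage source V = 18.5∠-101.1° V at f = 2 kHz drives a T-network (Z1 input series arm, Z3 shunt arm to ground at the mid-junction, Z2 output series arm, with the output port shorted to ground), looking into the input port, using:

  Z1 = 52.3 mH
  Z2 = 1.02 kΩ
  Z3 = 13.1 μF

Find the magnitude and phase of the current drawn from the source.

Step 1 — Angular frequency: ω = 2π·f = 2π·2000 = 1.257e+04 rad/s.
Step 2 — Component impedances:
  Z1: Z = jωL = j·1.257e+04·0.0523 = 0 + j657.2 Ω
  Z2: Z = R = 1020 Ω
  Z3: Z = 1/(jωC) = -j/(ω·C) = 0 - j6.075 Ω
Step 3 — With the output port shorted to ground, the output series arm Z2 runs from the junction to ground; the shunt arm Z3 also runs from the junction to ground. They appear in parallel: Z3 || Z2 = 0.03618 - j6.074 Ω.
Step 4 — Series with input arm Z1: Z_in = Z1 + (Z3 || Z2) = 0.03618 + j651.1 Ω = 651.1∠90.0° Ω.
Step 5 — Source phasor: V = 18.5∠-101.1° V = -3.562 - j18.15 V.
Step 6 — Ohm's law: I = V / Z_total = (-3.562 - j18.15) / (0.03618 + j651.1) = -0.02788 + j0.005468 A.
Step 7 — Convert to polar: |I| = 0.02841 A, ∠I = 168.9°.

I = 0.02841∠168.9° A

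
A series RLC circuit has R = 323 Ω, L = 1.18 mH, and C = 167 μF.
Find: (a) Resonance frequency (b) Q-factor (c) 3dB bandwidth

Step 1 — Resonance: ω₀ = 1/√(LC) = 1/√(0.00118·0.000167) = 2253 rad/s.
Step 2 — f₀ = ω₀/(2π) = 358.5 Hz.
Step 3 — Series Q: Q = ω₀L/R = 2253·0.00118/323 = 0.00823.
Step 4 — Bandwidth: Δω = ω₀/Q = 2.737e+05 rad/s; BW = Δω/(2π) = 4.357e+04 Hz.

(a) f₀ = 358.5 Hz  (b) Q = 0.00823  (c) BW = 4.357e+04 Hz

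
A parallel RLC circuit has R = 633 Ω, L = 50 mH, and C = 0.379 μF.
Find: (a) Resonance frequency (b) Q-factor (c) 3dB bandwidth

Step 1 — Resonance: ω₀ = 1/√(LC) = 1/√(0.05·3.79e-07) = 7264 rad/s.
Step 2 — f₀ = ω₀/(2π) = 1156 Hz.
Step 3 — Parallel Q: Q = R/(ω₀L) = 633/(7264·0.05) = 1.743.
Step 4 — Bandwidth: Δω = ω₀/Q = 4168 rad/s; BW = Δω/(2π) = 663.4 Hz.

(a) f₀ = 1156 Hz  (b) Q = 1.743  (c) BW = 663.4 Hz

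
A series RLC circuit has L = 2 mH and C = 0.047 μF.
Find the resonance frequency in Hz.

Step 1 — Resonance condition Im(Z)=0 gives ω₀ = 1/√(LC).
Step 2 — ω₀ = 1/√(0.002·4.7e-08) = 1.031e+05 rad/s.
Step 3 — f₀ = ω₀/(2π) = 1.642e+04 Hz.

f₀ = 1.642e+04 Hz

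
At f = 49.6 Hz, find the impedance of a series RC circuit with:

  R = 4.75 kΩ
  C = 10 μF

Step 1 — Angular frequency: ω = 2π·f = 2π·49.6 = 311.6 rad/s.
Step 2 — Component impedances:
  R: Z = R = 4750 Ω
  C: Z = 1/(jωC) = -j/(ω·C) = 0 - j320.9 Ω
Step 3 — Series combination: Z_total = R + C = 4750 - j320.9 Ω = 4761∠-3.9° Ω.

Z = 4750 - j320.9 Ω = 4761∠-3.9° Ω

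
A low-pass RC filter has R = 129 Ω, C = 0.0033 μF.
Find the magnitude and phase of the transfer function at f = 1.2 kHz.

Step 1 — Angular frequency: ω = 2π·1200 = 7540 rad/s.
Step 2 — Transfer function: H(jω) = 1/(1 + jωRC).
Step 3 — Denominator: 1 + jωRC = 1 + j·7540·129·3.3e-09 = 1 + j0.00321.
Step 4 — H = 1 - j0.00321.
Step 5 — Magnitude: |H| = 1 (-0.0 dB); phase: φ = -0.2°.

|H| = 1 (-0.0 dB), φ = -0.2°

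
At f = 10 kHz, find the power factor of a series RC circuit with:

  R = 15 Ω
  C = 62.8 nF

Step 1 — Angular frequency: ω = 2π·f = 2π·1e+04 = 6.283e+04 rad/s.
Step 2 — Component impedances:
  R: Z = R = 15 Ω
  C: Z = 1/(jωC) = -j/(ω·C) = 0 - j253.4 Ω
Step 3 — Series combination: Z_total = R + C = 15 - j253.4 Ω = 253.9∠-86.6° Ω.
Step 4 — Power factor: PF = cos(φ) = Re(Z)/|Z| = 15/253.9 = 0.05908.
Step 5 — Type: Im(Z) = -253.4 ⇒ leading (phase φ = -86.6°).

PF = 0.05908 (leading, φ = -86.6°)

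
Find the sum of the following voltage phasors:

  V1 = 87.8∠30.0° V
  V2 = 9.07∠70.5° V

Step 1 — Convert each phasor to rectangular form:
  V1 = 87.8·(cos(30.0°) + j·sin(30.0°)) = 76.04 + j43.9 V
  V2 = 9.07·(cos(70.5°) + j·sin(70.5°)) = 3.028 + j8.55 V
Step 2 — Sum components: V_total = 79.06 + j52.45 V.
Step 3 — Convert to polar: |V_total| = 94.88 V, ∠V_total = 33.6°.

V_total = 94.88∠33.6° V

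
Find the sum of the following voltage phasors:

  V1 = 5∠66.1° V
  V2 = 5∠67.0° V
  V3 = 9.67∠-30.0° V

Step 1 — Convert each phasor to rectangular form:
  V1 = 5·(cos(66.1°) + j·sin(66.1°)) = 2.026 + j4.571 V
  V2 = 5·(cos(67.0°) + j·sin(67.0°)) = 1.954 + j4.603 V
  V3 = 9.67·(cos(-30.0°) + j·sin(-30.0°)) = 8.374 - j4.835 V
Step 2 — Sum components: V_total = 12.35 + j4.339 V.
Step 3 — Convert to polar: |V_total| = 13.09 V, ∠V_total = 19.4°.

V_total = 13.09∠19.4° V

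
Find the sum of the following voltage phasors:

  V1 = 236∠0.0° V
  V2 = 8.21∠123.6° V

Step 1 — Convert each phasor to rectangular form:
  V1 = 236·(cos(0.0°) + j·sin(0.0°)) = 236 V
  V2 = 8.21·(cos(123.6°) + j·sin(123.6°)) = -4.543 + j6.838 V
Step 2 — Sum components: V_total = 231.5 + j6.838 V.
Step 3 — Convert to polar: |V_total| = 231.6 V, ∠V_total = 1.7°.

V_total = 231.6∠1.7° V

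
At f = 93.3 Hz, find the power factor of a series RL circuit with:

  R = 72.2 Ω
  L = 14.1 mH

Step 1 — Angular frequency: ω = 2π·f = 2π·93.3 = 586.2 rad/s.
Step 2 — Component impedances:
  R: Z = R = 72.2 Ω
  L: Z = jωL = j·586.2·0.0141 = 0 + j8.266 Ω
Step 3 — Series combination: Z_total = R + L = 72.2 + j8.266 Ω = 72.67∠6.5° Ω.
Step 4 — Power factor: PF = cos(φ) = Re(Z)/|Z| = 72.2/72.67 = 0.9935.
Step 5 — Type: Im(Z) = 8.266 ⇒ lagging (phase φ = 6.5°).

PF = 0.9935 (lagging, φ = 6.5°)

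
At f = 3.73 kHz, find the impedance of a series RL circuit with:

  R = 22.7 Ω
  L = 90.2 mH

Step 1 — Angular frequency: ω = 2π·f = 2π·3730 = 2.344e+04 rad/s.
Step 2 — Component impedances:
  R: Z = R = 22.7 Ω
  L: Z = jωL = j·2.344e+04·0.0902 = 0 + j2114 Ω
Step 3 — Series combination: Z_total = R + L = 22.7 + j2114 Ω = 2114∠89.4° Ω.

Z = 22.7 + j2114 Ω = 2114∠89.4° Ω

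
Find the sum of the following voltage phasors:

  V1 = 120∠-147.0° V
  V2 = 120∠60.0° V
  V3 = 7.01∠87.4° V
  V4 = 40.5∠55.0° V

Step 1 — Convert each phasor to rectangular form:
  V1 = 120·(cos(-147.0°) + j·sin(-147.0°)) = -100.6 - j65.36 V
  V2 = 120·(cos(60.0°) + j·sin(60.0°)) = 60 + j103.9 V
  V3 = 7.01·(cos(87.4°) + j·sin(87.4°)) = 0.318 + j7.003 V
  V4 = 40.5·(cos(55.0°) + j·sin(55.0°)) = 23.23 + j33.18 V
Step 2 — Sum components: V_total = -17.09 + j78.74 V.
Step 3 — Convert to polar: |V_total| = 80.58 V, ∠V_total = 102.2°.

V_total = 80.58∠102.2° V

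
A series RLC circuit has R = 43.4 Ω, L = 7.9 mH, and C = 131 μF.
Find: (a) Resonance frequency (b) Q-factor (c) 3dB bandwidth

Step 1 — Resonance: ω₀ = 1/√(LC) = 1/√(0.0079·0.000131) = 983 rad/s.
Step 2 — f₀ = ω₀/(2π) = 156.4 Hz.
Step 3 — Series Q: Q = ω₀L/R = 983·0.0079/43.4 = 0.1789.
Step 4 — Bandwidth: Δω = ω₀/Q = 5494 rad/s; BW = Δω/(2π) = 874.3 Hz.

(a) f₀ = 156.4 Hz  (b) Q = 0.1789  (c) BW = 874.3 Hz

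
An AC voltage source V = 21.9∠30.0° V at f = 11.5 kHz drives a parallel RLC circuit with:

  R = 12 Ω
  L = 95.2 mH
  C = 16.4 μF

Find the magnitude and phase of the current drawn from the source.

Step 1 — Angular frequency: ω = 2π·f = 2π·1.15e+04 = 7.226e+04 rad/s.
Step 2 — Component impedances:
  R: Z = R = 12 Ω
  L: Z = jωL = j·7.226e+04·0.0952 = 0 + j6879 Ω
  C: Z = 1/(jωC) = -j/(ω·C) = 0 - j0.8439 Ω
Step 3 — Parallel combination: 1/Z_total = 1/R + 1/L + 1/C; Z_total = 0.05907 - j0.8398 Ω = 0.8419∠-86.0° Ω.
Step 4 — Source phasor: V = 21.9∠30.0° V = 18.97 + j10.95 V.
Step 5 — Ohm's law: I = V / Z_total = (18.97 + j10.95) / (0.05907 - j0.8398) = -11.39 + j23.38 A.
Step 6 — Convert to polar: |I| = 26.01 A, ∠I = 116.0°.

I = 26.01∠116.0° A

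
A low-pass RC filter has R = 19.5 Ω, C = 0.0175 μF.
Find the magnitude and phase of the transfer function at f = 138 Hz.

Step 1 — Angular frequency: ω = 2π·138 = 867.1 rad/s.
Step 2 — Transfer function: H(jω) = 1/(1 + jωRC).
Step 3 — Denominator: 1 + jωRC = 1 + j·867.1·19.5·1.75e-08 = 1 + j0.0002959.
Step 4 — H = 1 - j0.0002959.
Step 5 — Magnitude: |H| = 1 (-0.0 dB); phase: φ = -0.0°.

|H| = 1 (-0.0 dB), φ = -0.0°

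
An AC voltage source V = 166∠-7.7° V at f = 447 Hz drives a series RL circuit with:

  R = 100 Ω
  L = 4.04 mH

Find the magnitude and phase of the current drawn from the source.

Step 1 — Angular frequency: ω = 2π·f = 2π·447 = 2809 rad/s.
Step 2 — Component impedances:
  R: Z = R = 100 Ω
  L: Z = jωL = j·2809·0.00404 = 0 + j11.35 Ω
Step 3 — Series combination: Z_total = R + L = 100 + j11.35 Ω = 100.6∠6.5° Ω.
Step 4 — Source phasor: V = 166∠-7.7° V = 164.5 - j22.24 V.
Step 5 — Ohm's law: I = V / Z_total = (164.5 - j22.24) / (100 + j11.35) = 1.599 - j0.4039 A.
Step 6 — Convert to polar: |I| = 1.649 A, ∠I = -14.2°.

I = 1.649∠-14.2° A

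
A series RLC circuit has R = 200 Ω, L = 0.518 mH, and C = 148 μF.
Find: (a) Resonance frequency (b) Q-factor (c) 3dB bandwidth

Step 1 — Resonance condition Im(Z)=0 gives ω₀ = 1/√(LC).
Step 2 — ω₀ = 1/√(0.000518·0.000148) = 3612 rad/s.
Step 3 — f₀ = ω₀/(2π) = 574.8 Hz.
Step 4 — Series Q: Q = ω₀L/R = 3612·0.000518/200 = 0.009354.
Step 5 — 3dB bandwidth: Δω = ω₀/Q = 3.861e+05 rad/s; BW = Δω/(2π) = 6.145e+04 Hz.

(a) f₀ = 574.8 Hz  (b) Q = 0.009354  (c) BW = 6.145e+04 Hz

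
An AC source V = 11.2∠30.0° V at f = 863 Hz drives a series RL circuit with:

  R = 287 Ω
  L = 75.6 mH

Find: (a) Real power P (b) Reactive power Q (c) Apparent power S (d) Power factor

Step 1 — Angular frequency: ω = 2π·f = 2π·863 = 5422 rad/s.
Step 2 — Component impedances:
  R: Z = R = 287 Ω
  L: Z = jωL = j·5422·0.0756 = 0 + j409.9 Ω
Step 3 — Series combination: Z_total = R + L = 287 + j409.9 Ω = 500.4∠55.0° Ω.
Step 4 — Source phasor: V = 11.2∠30.0° V = 9.699 + j5.6 V.
Step 5 — Current: I = V / Z = 0.02028 - j0.00946 A = 0.02238∠-25.0° A.
Step 6 — Complex power: S = V·I* = 0.1438 + j0.2053 VA.
Step 7 — Real power: P = Re(S) = 0.1438 W.
Step 8 — Reactive power: Q = Im(S) = 0.2053 VAR.
Step 9 — Apparent power: |S| = 0.2507 VA.
Step 10 — Power factor: PF = P/|S| = 0.5735 (lagging).

(a) P = 0.1438 W  (b) Q = 0.2053 VAR  (c) S = 0.2507 VA  (d) PF = 0.5735 (lagging)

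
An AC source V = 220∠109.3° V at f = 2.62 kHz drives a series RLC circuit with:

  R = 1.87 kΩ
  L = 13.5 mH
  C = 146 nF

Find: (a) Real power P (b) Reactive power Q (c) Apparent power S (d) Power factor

Step 1 — Angular frequency: ω = 2π·f = 2π·2620 = 1.646e+04 rad/s.
Step 2 — Component impedances:
  R: Z = R = 1870 Ω
  L: Z = jωL = j·1.646e+04·0.0135 = 0 + j222.2 Ω
  C: Z = 1/(jωC) = -j/(ω·C) = 0 - j416.1 Ω
Step 3 — Series combination: Z_total = R + L + C = 1870 - j193.8 Ω = 1880∠-5.9° Ω.
Step 4 — Source phasor: V = 220∠109.3° V = -72.71 + j207.6 V.
Step 5 — Current: I = V / Z = -0.04986 + j0.1059 A = 0.117∠115.2° A.
Step 6 — Complex power: S = V·I* = 25.61 - j2.654 VA.
Step 7 — Real power: P = Re(S) = 25.61 W.
Step 8 — Reactive power: Q = Im(S) = -2.654 VAR.
Step 9 — Apparent power: |S| = 25.74 VA.
Step 10 — Power factor: PF = P/|S| = 0.9947 (leading).

(a) P = 25.61 W  (b) Q = -2.654 VAR  (c) S = 25.74 VA  (d) PF = 0.9947 (leading)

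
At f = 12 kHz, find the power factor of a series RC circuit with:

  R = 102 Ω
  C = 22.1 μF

Step 1 — Angular frequency: ω = 2π·f = 2π·1.2e+04 = 7.54e+04 rad/s.
Step 2 — Component impedances:
  R: Z = R = 102 Ω
  C: Z = 1/(jωC) = -j/(ω·C) = 0 - j0.6001 Ω
Step 3 — Series combination: Z_total = R + C = 102 - j0.6001 Ω = 102∠-0.3° Ω.
Step 4 — Power factor: PF = cos(φ) = Re(Z)/|Z| = 102/102 = 1.
Step 5 — Type: Im(Z) = -0.6001 ⇒ leading (phase φ = -0.3°).

PF = 1 (leading, φ = -0.3°)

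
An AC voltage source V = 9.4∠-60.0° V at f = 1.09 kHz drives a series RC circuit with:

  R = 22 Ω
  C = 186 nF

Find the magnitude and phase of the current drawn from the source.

Step 1 — Angular frequency: ω = 2π·f = 2π·1090 = 6849 rad/s.
Step 2 — Component impedances:
  R: Z = R = 22 Ω
  C: Z = 1/(jωC) = -j/(ω·C) = 0 - j785 Ω
Step 3 — Series combination: Z_total = R + C = 22 - j785 Ω = 785.3∠-88.4° Ω.
Step 4 — Source phasor: V = 9.4∠-60.0° V = 4.7 - j8.141 V.
Step 5 — Ohm's law: I = V / Z_total = (4.7 - j8.141) / (22 - j785) = 0.01053 + j0.005692 A.
Step 6 — Convert to polar: |I| = 0.01197 A, ∠I = 28.4°.

I = 0.01197∠28.4° A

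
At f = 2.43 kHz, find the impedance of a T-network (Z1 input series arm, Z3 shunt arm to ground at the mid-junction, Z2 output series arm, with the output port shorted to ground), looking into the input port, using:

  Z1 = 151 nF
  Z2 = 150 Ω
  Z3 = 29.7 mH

Step 1 — Angular frequency: ω = 2π·f = 2π·2430 = 1.527e+04 rad/s.
Step 2 — Component impedances:
  Z1: Z = 1/(jωC) = -j/(ω·C) = 0 - j433.7 Ω
  Z2: Z = R = 150 Ω
  Z3: Z = jωL = j·1.527e+04·0.0297 = 0 + j453.5 Ω
Step 3 — With the output port shorted to ground, the output series arm Z2 runs from the junction to ground; the shunt arm Z3 also runs from the junction to ground. They appear in parallel: Z3 || Z2 = 135.2 + j44.72 Ω.
Step 4 — Series with input arm Z1: Z_in = Z1 + (Z3 || Z2) = 135.2 - j389 Ω = 411.8∠-70.8° Ω.

Z = 135.2 - j389 Ω = 411.8∠-70.8° Ω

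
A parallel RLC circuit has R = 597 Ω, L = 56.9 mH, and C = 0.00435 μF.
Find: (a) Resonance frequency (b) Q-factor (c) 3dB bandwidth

Step 1 — Resonance: ω₀ = 1/√(LC) = 1/√(0.0569·4.35e-09) = 6.356e+04 rad/s.
Step 2 — f₀ = ω₀/(2π) = 1.012e+04 Hz.
Step 3 — Parallel Q: Q = R/(ω₀L) = 597/(6.356e+04·0.0569) = 0.1651.
Step 4 — Bandwidth: Δω = ω₀/Q = 3.851e+05 rad/s; BW = Δω/(2π) = 6.129e+04 Hz.

(a) f₀ = 1.012e+04 Hz  (b) Q = 0.1651  (c) BW = 6.129e+04 Hz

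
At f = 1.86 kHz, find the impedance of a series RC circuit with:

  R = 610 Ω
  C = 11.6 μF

Step 1 — Angular frequency: ω = 2π·f = 2π·1860 = 1.169e+04 rad/s.
Step 2 — Component impedances:
  R: Z = R = 610 Ω
  C: Z = 1/(jωC) = -j/(ω·C) = 0 - j7.376 Ω
Step 3 — Series combination: Z_total = R + C = 610 - j7.376 Ω = 610∠-0.7° Ω.

Z = 610 - j7.376 Ω = 610∠-0.7° Ω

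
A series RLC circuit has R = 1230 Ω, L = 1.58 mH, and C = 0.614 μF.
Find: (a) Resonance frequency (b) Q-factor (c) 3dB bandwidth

Step 1 — Resonance condition Im(Z)=0 gives ω₀ = 1/√(LC).
Step 2 — ω₀ = 1/√(0.00158·6.14e-07) = 3.211e+04 rad/s.
Step 3 — f₀ = ω₀/(2π) = 5110 Hz.
Step 4 — Series Q: Q = ω₀L/R = 3.211e+04·0.00158/1230 = 0.04124.
Step 5 — 3dB bandwidth: Δω = ω₀/Q = 7.785e+05 rad/s; BW = Δω/(2π) = 1.239e+05 Hz.

(a) f₀ = 5110 Hz  (b) Q = 0.04124  (c) BW = 1.239e+05 Hz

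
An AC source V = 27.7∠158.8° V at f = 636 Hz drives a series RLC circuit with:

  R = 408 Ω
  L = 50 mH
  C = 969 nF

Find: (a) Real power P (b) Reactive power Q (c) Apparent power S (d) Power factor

Step 1 — Angular frequency: ω = 2π·f = 2π·636 = 3996 rad/s.
Step 2 — Component impedances:
  R: Z = R = 408 Ω
  L: Z = jωL = j·3996·0.05 = 0 + j199.8 Ω
  C: Z = 1/(jωC) = -j/(ω·C) = 0 - j258.2 Ω
Step 3 — Series combination: Z_total = R + L + C = 408 - j58.44 Ω = 412.2∠-8.2° Ω.
Step 4 — Source phasor: V = 27.7∠158.8° V = -25.83 + j10.02 V.
Step 5 — Current: I = V / Z = -0.06547 + j0.01517 A = 0.06721∠167.0° A.
Step 6 — Complex power: S = V·I* = 1.843 - j0.264 VA.
Step 7 — Real power: P = Re(S) = 1.843 W.
Step 8 — Reactive power: Q = Im(S) = -0.264 VAR.
Step 9 — Apparent power: |S| = 1.862 VA.
Step 10 — Power factor: PF = P/|S| = 0.9899 (leading).

(a) P = 1.843 W  (b) Q = -0.264 VAR  (c) S = 1.862 VA  (d) PF = 0.9899 (leading)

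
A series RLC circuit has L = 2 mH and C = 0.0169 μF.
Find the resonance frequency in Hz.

Step 1 — Resonance condition Im(Z)=0 gives ω₀ = 1/√(LC).
Step 2 — ω₀ = 1/√(0.002·1.69e-08) = 1.72e+05 rad/s.
Step 3 — f₀ = ω₀/(2π) = 2.738e+04 Hz.

f₀ = 2.738e+04 Hz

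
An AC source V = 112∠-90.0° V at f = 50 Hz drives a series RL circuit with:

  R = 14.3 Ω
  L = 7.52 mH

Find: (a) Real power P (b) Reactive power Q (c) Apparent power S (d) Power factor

Step 1 — Angular frequency: ω = 2π·f = 2π·50 = 314.2 rad/s.
Step 2 — Component impedances:
  R: Z = R = 14.3 Ω
  L: Z = jωL = j·314.2·0.00752 = 0 + j2.362 Ω
Step 3 — Series combination: Z_total = R + L = 14.3 + j2.362 Ω = 14.49∠9.4° Ω.
Step 4 — Source phasor: V = 112∠-90.0° V = 0 - j112 V.
Step 5 — Current: I = V / Z = -1.26 - j7.624 A = 7.727∠-99.4° A.
Step 6 — Complex power: S = V·I* = 853.9 + j141.1 VA.
Step 7 — Real power: P = Re(S) = 853.9 W.
Step 8 — Reactive power: Q = Im(S) = 141.1 VAR.
Step 9 — Apparent power: |S| = 865.5 VA.
Step 10 — Power factor: PF = P/|S| = 0.9866 (lagging).

(a) P = 853.9 W  (b) Q = 141.1 VAR  (c) S = 865.5 VA  (d) PF = 0.9866 (lagging)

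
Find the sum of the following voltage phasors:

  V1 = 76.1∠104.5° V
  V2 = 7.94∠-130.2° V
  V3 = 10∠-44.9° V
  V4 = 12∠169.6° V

Step 1 — Convert each phasor to rectangular form:
  V1 = 76.1·(cos(104.5°) + j·sin(104.5°)) = -19.05 + j73.68 V
  V2 = 7.94·(cos(-130.2°) + j·sin(-130.2°)) = -5.125 - j6.065 V
  V3 = 10·(cos(-44.9°) + j·sin(-44.9°)) = 7.083 - j7.059 V
  V4 = 12·(cos(169.6°) + j·sin(169.6°)) = -11.8 + j2.166 V
Step 2 — Sum components: V_total = -28.9 + j62.72 V.
Step 3 — Convert to polar: |V_total| = 69.06 V, ∠V_total = 114.7°.

V_total = 69.06∠114.7° V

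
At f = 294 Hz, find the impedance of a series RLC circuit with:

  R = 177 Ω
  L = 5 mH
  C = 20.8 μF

Step 1 — Angular frequency: ω = 2π·f = 2π·294 = 1847 rad/s.
Step 2 — Component impedances:
  R: Z = R = 177 Ω
  L: Z = jωL = j·1847·0.005 = 0 + j9.236 Ω
  C: Z = 1/(jωC) = -j/(ω·C) = 0 - j26.03 Ω
Step 3 — Series combination: Z_total = R + L + C = 177 - j16.79 Ω = 177.8∠-5.4° Ω.

Z = 177 - j16.79 Ω = 177.8∠-5.4° Ω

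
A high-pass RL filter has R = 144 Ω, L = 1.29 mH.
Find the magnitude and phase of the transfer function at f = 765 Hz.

Step 1 — Angular frequency: ω = 2π·765 = 4807 rad/s.
Step 2 — Transfer function: H(jω) = jωL/(R + jωL).
Step 3 — Numerator jωL = j·6.201; denominator R + jωL = 144 + j6.201.
Step 4 — H = 0.001851 + j0.04298.
Step 5 — Magnitude: |H| = 0.04302 (-27.3 dB); phase: φ = 87.5°.

|H| = 0.04302 (-27.3 dB), φ = 87.5°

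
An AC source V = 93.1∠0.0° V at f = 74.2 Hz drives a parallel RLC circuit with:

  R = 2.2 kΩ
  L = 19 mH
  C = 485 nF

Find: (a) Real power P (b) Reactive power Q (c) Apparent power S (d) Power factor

Step 1 — Angular frequency: ω = 2π·f = 2π·74.2 = 466.2 rad/s.
Step 2 — Component impedances:
  R: Z = R = 2200 Ω
  L: Z = jωL = j·466.2·0.019 = 0 + j8.858 Ω
  C: Z = 1/(jωC) = -j/(ω·C) = 0 - j4423 Ω
Step 3 — Parallel combination: 1/Z_total = 1/R + 1/L + 1/C; Z_total = 0.03581 + j8.876 Ω = 8.876∠89.8° Ω.
Step 4 — Source phasor: V = 93.1∠0.0° V = 93.1 V.
Step 5 — Current: I = V / Z = 0.04232 - j10.49 A = 10.49∠-89.8° A.
Step 6 — Complex power: S = V·I* = 3.94 + j976.5 VA.
Step 7 — Real power: P = Re(S) = 3.94 W.
Step 8 — Reactive power: Q = Im(S) = 976.5 VAR.
Step 9 — Apparent power: |S| = 976.6 VA.
Step 10 — Power factor: PF = P/|S| = 0.004034 (lagging).

(a) P = 3.94 W  (b) Q = 976.5 VAR  (c) S = 976.6 VA  (d) PF = 0.004034 (lagging)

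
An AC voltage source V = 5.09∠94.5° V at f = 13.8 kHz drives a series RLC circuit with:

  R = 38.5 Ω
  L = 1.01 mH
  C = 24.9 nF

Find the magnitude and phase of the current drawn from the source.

Step 1 — Angular frequency: ω = 2π·f = 2π·1.38e+04 = 8.671e+04 rad/s.
Step 2 — Component impedances:
  R: Z = R = 38.5 Ω
  L: Z = jωL = j·8.671e+04·0.00101 = 0 + j87.58 Ω
  C: Z = 1/(jωC) = -j/(ω·C) = 0 - j463.2 Ω
Step 3 — Series combination: Z_total = R + L + C = 38.5 - j375.6 Ω = 377.6∠-84.1° Ω.
Step 4 — Source phasor: V = 5.09∠94.5° V = -0.3994 + j5.074 V.
Step 5 — Ohm's law: I = V / Z_total = (-0.3994 + j5.074) / (38.5 - j375.6) = -0.01348 + j0.0003182 A.
Step 6 — Convert to polar: |I| = 0.01348 A, ∠I = 178.6°.

I = 0.01348∠178.6° A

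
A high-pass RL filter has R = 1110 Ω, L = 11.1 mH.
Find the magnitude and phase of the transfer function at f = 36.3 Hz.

Step 1 — Angular frequency: ω = 2π·36.3 = 228.1 rad/s.
Step 2 — Transfer function: H(jω) = jωL/(R + jωL).
Step 3 — Numerator jωL = j·2.532; denominator R + jωL = 1110 + j2.532.
Step 4 — H = 5.202e-06 + j0.002281.
Step 5 — Magnitude: |H| = 0.002281 (-52.8 dB); phase: φ = 89.9°.

|H| = 0.002281 (-52.8 dB), φ = 89.9°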